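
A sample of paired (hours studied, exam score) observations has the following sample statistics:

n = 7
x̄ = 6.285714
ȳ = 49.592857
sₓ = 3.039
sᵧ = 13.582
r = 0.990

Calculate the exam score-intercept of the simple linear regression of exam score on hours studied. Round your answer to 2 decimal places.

b = r · sᵧ/sₓ = 0.99 · 13.582/3.039 = 4.424541
a = ȳ − b·x̄ = 49.592857 − 4.424541·6.285714 = 21.781458

21.78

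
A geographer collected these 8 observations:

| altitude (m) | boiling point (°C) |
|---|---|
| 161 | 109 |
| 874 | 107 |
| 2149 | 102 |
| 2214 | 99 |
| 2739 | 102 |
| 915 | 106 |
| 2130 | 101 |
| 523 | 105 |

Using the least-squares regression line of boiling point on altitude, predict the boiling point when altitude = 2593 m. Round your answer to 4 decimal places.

n = 8, Σx = 11705, Σy = 831, Σxy = 1195864, Σx² = 23459569
Sxx = Σx² − (Σx)²/n = 23459569 − 17125878.125 = 6333690.875
Sxy = Σxy − (Σx)(Σy)/n = 1195864 − 1215856.875 = -19992.875
b = Sxy/Sxx = -19992.875/6333690.875 = -0.003157
a = ȳ − b·x̄ = 103.875 − (-0.003157)·1463.125 = 108.493488
ŷ(2593) = a + b·2593 = 108.493488 + (-0.003157)·2593 = 100.308446

100.3084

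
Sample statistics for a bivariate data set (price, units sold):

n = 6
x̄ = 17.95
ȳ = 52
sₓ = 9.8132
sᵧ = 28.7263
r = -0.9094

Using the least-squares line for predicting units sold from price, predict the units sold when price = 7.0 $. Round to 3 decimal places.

81.150

b = r · sᵧ/sₓ = -0.9094 · 28.7263/9.8132 = -2.662098
a = ȳ − b·x̄ = 52 − (-2.662098)·17.95 = 99.784654
ŷ(7.0) = a + b·7.0 = 99.784654 + (-2.662098)·7 = 81.149970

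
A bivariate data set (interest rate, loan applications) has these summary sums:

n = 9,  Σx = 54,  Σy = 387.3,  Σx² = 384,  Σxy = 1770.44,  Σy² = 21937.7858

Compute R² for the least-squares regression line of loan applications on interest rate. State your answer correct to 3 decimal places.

0.968

Sxx = Σx² − (Σx)²/n = 384 − 324 = 60
Sxy = Σxy − (Σx)(Σy)/n = 1770.44 − 2323.8 = -553.36
Syy = Σy² − (Σy)²/n = 21937.7858 − 16666.81 = 5270.9758
R² = Sxy²/(Sxx·Syy) = (-553.36)²/(60·5270.9758) = 0.968218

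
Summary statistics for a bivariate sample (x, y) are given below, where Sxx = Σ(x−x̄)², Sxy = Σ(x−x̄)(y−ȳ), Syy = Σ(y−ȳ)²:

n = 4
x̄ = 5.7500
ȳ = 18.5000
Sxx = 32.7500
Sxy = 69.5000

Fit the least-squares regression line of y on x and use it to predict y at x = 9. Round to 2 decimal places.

25.40

b = Sxy/Sxx = 69.5/32.75 = 2.122137
a = ȳ − b·x̄ = 18.5 − 2.122137·5.75 = 6.297710
ŷ(9) = a + b·9 = 6.297710 + 2.122137·9 = 25.396947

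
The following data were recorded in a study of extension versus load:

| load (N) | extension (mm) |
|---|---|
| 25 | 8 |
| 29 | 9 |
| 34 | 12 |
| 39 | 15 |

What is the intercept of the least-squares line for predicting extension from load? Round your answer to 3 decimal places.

n = 4, Σx = 127, Σy = 44, Σxy = 1454, Σx² = 4143
Sxx = Σx² − (Σx)²/n = 4143 − 4032.25 = 110.75
Sxy = Σxy − (Σx)(Σy)/n = 1454 − 1397 = 57
b = Sxy/Sxx = 57/110.75 = 0.514673
a = ȳ − b·x̄ = 11 − 0.514673·31.75 = -5.340858

-5.341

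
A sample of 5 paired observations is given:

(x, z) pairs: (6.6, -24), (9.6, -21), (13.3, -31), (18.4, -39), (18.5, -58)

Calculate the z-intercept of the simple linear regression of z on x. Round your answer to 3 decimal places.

n = 5, Σx = 66.4, Σy = -173, Σxy = -2562.9, Σx² = 993.42
Sxx = Σx² − (Σx)²/n = 993.42 − 881.792 = 111.628
Sxy = Σxy − (Σx)(Σy)/n = -2562.9 − (-2297.44) = -265.46
b = Sxy/Sxx = -265.46/111.628 = -2.378077
a = ȳ − b·x̄ = -34.6 − (-2.378077)·13.28 = -3.019135

-3.019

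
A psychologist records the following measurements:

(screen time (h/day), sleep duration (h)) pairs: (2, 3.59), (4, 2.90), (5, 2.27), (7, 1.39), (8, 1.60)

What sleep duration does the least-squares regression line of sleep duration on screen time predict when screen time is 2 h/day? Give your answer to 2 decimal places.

3.53

n = 5, Σx = 26, Σy = 11.75, Σxy = 52.66, Σx² = 158
Sxx = Σx² − (Σx)²/n = 158 − 135.2 = 22.8
Sxy = Σxy − (Σx)(Σy)/n = 52.66 − 61.1 = -8.44
b = Sxy/Sxx = -8.44/22.8 = -0.370175
a = ȳ − b·x̄ = 2.35 − (-0.370175)·5.2 = 4.274912
ŷ(2) = a + b·2 = 4.274912 + (-0.370175)·2 = 3.534561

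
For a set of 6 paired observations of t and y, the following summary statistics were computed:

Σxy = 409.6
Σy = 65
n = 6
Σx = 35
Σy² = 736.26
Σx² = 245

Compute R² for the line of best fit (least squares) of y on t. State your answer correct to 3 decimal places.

0.707

Sxx = Σx² − (Σx)²/n = 245 − 204.166667 = 40.833333
Sxy = Σxy − (Σx)(Σy)/n = 409.6 − 379.166667 = 30.433333
Syy = Σy² − (Σy)²/n = 736.26 − 704.166667 = 32.093333
R² = Sxy²/(Sxx·Syy) = (30.433333)²/(40.833333·32.093333) = 0.706756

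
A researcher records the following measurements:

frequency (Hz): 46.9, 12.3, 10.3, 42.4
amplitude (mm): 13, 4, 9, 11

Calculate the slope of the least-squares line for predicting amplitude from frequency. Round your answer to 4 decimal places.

n = 4, Σx = 111.9, Σy = 37, Σxy = 1218, Σx² = 4254.75
Sxx = Σx² − (Σx)²/n = 4254.75 − 3130.4025 = 1124.3475
Sxy = Σxy − (Σx)(Σy)/n = 1218 − 1035.075 = 182.925
b = Sxy/Sxx = 182.925/1124.3475 = 0.162694

0.1627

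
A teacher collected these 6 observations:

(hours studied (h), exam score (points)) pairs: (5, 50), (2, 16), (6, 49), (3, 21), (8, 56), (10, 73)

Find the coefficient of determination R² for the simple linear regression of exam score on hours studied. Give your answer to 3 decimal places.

0.930

n = 6, Σx = 34, Σy = 265, Σxy = 1817, Σx² = 238, Σy² = 14063
Sxx = Σx² − (Σx)²/n = 238 − 192.666667 = 45.333333
Sxy = Σxy − (Σx)(Σy)/n = 1817 − 1501.666667 = 315.333333
Syy = Σy² − (Σy)²/n = 14063 − 11704.166667 = 2358.833333
R² = Sxy²/(Sxx·Syy) = (315.333333)²/(45.333333·2358.833333) = 0.929876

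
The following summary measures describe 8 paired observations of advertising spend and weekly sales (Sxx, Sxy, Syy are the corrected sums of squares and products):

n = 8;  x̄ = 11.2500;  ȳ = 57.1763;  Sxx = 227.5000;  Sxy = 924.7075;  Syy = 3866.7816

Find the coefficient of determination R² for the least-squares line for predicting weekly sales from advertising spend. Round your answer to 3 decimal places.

R² = Sxy²/(Sxx·Syy) = (924.7075)²/(227.5·3866.7816) = 0.972026

0.972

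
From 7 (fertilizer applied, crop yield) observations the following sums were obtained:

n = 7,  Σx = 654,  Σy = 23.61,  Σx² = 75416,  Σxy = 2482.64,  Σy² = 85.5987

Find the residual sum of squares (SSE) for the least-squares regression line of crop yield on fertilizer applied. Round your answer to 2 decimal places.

0.61

Sxx = Σx² − (Σx)²/n = 75416 − 61102.285714 = 14313.714286
Sxy = Σxy − (Σx)(Σy)/n = 2482.64 − 2205.848571 = 276.791429
Syy = Σy² − (Σy)²/n = 85.5987 − 79.633157 = 5.965543
b = Sxy/Sxx = 276.791429/14313.714286 = 0.019337
SSE = Syy − b·Sxy = 5.965543 − 0.019337·276.791429 = 0.613089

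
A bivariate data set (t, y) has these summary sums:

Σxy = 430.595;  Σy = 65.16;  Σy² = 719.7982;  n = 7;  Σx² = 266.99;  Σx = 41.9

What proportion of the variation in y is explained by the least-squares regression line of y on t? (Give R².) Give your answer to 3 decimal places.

Sxx = Σx² − (Σx)²/n = 266.99 − 250.801429 = 16.188571
Sxy = Σxy − (Σx)(Σy)/n = 430.595 − 390.029143 = 40.565857
Syy = Σy² − (Σy)²/n = 719.7982 − 606.546514 = 113.251686
R² = Sxy²/(Sxx·Syy) = (40.565857)²/(16.188571·113.251686) = 0.897570

0.898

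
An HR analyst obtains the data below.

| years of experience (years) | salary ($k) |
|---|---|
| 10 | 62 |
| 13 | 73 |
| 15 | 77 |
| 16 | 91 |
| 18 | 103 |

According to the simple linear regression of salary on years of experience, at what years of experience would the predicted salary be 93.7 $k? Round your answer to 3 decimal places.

16.879

n = 5, Σx = 72, Σy = 406, Σxy = 6034, Σx² = 1074
Sxx = Σx² − (Σx)²/n = 1074 − 1036.8 = 37.2
Sxy = Σxy − (Σx)(Σy)/n = 6034 − 5846.4 = 187.6
b = Sxy/Sxx = 187.6/37.2 = 5.043011
a = ȳ − b·x̄ = 81.2 − 5.043011·14.4 = 8.580645
Set a + b·x = 93.7: x = (93.7 − 8.580645) / 5.043011 = 16.878678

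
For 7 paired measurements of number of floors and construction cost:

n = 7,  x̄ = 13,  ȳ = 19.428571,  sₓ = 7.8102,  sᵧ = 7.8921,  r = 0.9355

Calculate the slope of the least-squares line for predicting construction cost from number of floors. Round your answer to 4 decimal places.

0.9453

b = r · sᵧ/sₓ = 0.9355 · 7.8921/7.8102 = 0.945310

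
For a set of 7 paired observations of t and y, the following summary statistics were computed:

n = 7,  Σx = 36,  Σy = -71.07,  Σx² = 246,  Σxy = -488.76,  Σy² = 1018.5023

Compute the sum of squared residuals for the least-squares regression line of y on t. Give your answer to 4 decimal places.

47.2996

Sxx = Σx² − (Σx)²/n = 246 − 185.142857 = 60.857143
Sxy = Σxy − (Σx)(Σy)/n = -488.76 − (-365.502857) = -123.257143
Syy = Σy² − (Σy)²/n = 1018.5023 − 721.563557 = 296.938743
b = Sxy/Sxx = -123.257143/60.857143 = -2.025352
SSE = Syy − b·Sxy = 296.938743 − (-2.025352)·(-123.257143) = 47.299628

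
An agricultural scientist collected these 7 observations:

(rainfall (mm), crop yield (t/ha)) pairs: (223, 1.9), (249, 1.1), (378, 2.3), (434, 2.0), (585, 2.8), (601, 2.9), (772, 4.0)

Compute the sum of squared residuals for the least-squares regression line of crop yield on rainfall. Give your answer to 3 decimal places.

0.666

n = 7, Σx = 3242, Σy = 17, Σxy = 8903.9, Σx² = 1742380, Σy² = 46.36
Sxx = Σx² − (Σx)²/n = 1742380 − 1501509.142857 = 240870.857143
Sxy = Σxy − (Σx)(Σy)/n = 8903.9 − 7873.428571 = 1030.471429
Syy = Σy² − (Σy)²/n = 46.36 − 41.285714 = 5.074286
b = Sxy/Sxx = 1030.471429/240870.857143 = 0.004278
SSE = Syy − b·Sxy = 5.074286 − 0.004278·1030.471429 = 0.665818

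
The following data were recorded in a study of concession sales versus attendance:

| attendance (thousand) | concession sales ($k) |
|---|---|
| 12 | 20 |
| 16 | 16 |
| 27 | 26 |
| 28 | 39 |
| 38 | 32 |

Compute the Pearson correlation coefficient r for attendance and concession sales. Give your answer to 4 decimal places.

n = 5, Σx = 121, Σy = 133, Σxy = 3506, Σx² = 3357, Σy² = 3877
Sxx = Σx² − (Σx)²/n = 3357 − 2928.2 = 428.8
Sxy = Σxy − (Σx)(Σy)/n = 3506 − 3218.6 = 287.4
Syy = Σy² − (Σy)²/n = 3877 − 3537.8 = 339.2
r = Sxy/√(Sxx·Syy) = 287.4/√(145448.96) = 287.4/381.377713 = 0.753584

0.7536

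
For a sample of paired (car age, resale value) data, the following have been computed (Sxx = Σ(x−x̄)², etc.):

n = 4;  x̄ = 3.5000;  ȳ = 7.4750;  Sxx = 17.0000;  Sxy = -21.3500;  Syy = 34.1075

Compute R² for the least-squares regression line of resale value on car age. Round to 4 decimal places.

0.7861

R² = Sxy²/(Sxx·Syy) = (-21.35)²/(17·34.1075) = 0.786135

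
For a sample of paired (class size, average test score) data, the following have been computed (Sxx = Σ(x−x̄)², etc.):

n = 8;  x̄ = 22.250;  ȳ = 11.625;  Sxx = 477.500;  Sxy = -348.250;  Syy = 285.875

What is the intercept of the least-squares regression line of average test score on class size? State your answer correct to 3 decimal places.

b = Sxy/Sxx = -348.25/477.5 = -0.729319
a = ȳ − b·x̄ = 11.625 − (-0.729319)·22.25 = 27.852356

27.852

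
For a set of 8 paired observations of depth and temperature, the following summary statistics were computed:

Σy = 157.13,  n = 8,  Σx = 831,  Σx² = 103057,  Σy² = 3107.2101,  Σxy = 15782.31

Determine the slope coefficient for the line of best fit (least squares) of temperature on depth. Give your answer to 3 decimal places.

-0.032

Sxx = Σx² − (Σx)²/n = 103057 − 86320.125 = 16736.875
Sxy = Σxy − (Σx)(Σy)/n = 15782.31 − 16321.87875 = -539.56875
b = Sxy/Sxx = -539.56875/16736.875 = -0.032238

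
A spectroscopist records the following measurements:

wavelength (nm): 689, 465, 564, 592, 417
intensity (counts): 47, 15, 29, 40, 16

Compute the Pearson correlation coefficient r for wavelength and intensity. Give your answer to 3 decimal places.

n = 5, Σx = 2727, Σy = 147, Σxy = 86066, Σx² = 1533395, Σy² = 5131
Sxx = Σx² − (Σx)²/n = 1533395 − 1487305.8 = 46089.2
Sxy = Σxy − (Σx)(Σy)/n = 86066 − 80173.8 = 5892.2
Syy = Σy² − (Σy)²/n = 5131 − 4321.8 = 809.2
r = Sxy/√(Sxx·Syy) = 5892.2/√(37295380.64) = 5892.2/6106.994403 = 0.964828

0.965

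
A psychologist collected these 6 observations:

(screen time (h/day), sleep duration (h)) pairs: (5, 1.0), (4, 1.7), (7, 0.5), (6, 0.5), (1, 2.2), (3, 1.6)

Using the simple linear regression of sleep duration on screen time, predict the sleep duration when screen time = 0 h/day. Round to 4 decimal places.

2.5871

n = 6, Σx = 26, Σy = 7.5, Σxy = 25.3, Σx² = 136
Sxx = Σx² − (Σx)²/n = 136 − 112.666667 = 23.333333
Sxy = Σxy − (Σx)(Σy)/n = 25.3 − 32.5 = -7.2
b = Sxy/Sxx = -7.2/23.333333 = -0.308571
a = ȳ − b·x̄ = 1.25 − (-0.308571)·4.333333 = 2.587143
ŷ(0) = a + b·0 = 2.587143 + (-0.308571)·0 = 2.587143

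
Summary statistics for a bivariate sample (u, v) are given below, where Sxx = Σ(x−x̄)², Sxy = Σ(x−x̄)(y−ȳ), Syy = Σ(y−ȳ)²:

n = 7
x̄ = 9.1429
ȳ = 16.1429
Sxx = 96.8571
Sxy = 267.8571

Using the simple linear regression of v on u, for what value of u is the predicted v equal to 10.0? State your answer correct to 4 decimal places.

6.9216

b = Sxy/Sxx = 267.8571/96.8571 = 2.765488
a = ȳ − b·x̄ = 16.1429 − 2.765488·9.1429 = -9.141676
Set a + b·x = 10.0: x = (10.0 − (-9.141676)) / 2.765488 = 6.921628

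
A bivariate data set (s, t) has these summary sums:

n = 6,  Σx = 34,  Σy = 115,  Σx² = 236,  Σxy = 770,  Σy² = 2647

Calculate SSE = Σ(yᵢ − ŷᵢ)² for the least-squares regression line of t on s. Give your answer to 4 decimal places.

119.6923

Sxx = Σx² − (Σx)²/n = 236 − 192.666667 = 43.333333
Sxy = Σxy − (Σx)(Σy)/n = 770 − 651.666667 = 118.333333
Syy = Σy² − (Σy)²/n = 2647 − 2204.166667 = 442.833333
b = Sxy/Sxx = 118.333333/43.333333 = 2.730769
SSE = Syy − b·Sxy = 442.833333 − 2.730769·118.333333 = 119.692308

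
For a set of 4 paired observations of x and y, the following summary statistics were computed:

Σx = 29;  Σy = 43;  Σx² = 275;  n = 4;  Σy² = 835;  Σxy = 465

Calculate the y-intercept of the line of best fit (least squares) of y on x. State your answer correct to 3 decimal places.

Sxx = Σx² − (Σx)²/n = 275 − 210.25 = 64.75
Sxy = Σxy − (Σx)(Σy)/n = 465 − 311.75 = 153.25
b = Sxy/Sxx = 153.25/64.75 = 2.366795
a = ȳ − b·x̄ = 10.75 − 2.366795·7.25 = -6.409266

-6.409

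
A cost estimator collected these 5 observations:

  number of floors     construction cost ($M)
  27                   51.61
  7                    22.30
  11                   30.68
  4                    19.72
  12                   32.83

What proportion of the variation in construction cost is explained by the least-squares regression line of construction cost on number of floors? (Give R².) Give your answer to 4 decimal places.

0.9882

n = 5, Σx = 61, Σy = 157.14, Σxy = 2359.89, Σx² = 1059, Σy² = 5568.8318
Sxx = Σx² − (Σx)²/n = 1059 − 744.2 = 314.8
Sxy = Σxy − (Σx)(Σy)/n = 2359.89 − 1917.108 = 442.782
Syy = Σy² − (Σy)²/n = 5568.8318 − 4938.59592 = 630.23588
R² = Sxy²/(Sxx·Syy) = (442.782)²/(314.8·630.23588) = 0.988194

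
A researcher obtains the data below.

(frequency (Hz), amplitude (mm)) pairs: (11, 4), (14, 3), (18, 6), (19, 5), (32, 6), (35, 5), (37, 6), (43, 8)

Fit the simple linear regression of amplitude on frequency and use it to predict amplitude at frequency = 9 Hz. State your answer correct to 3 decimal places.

3.701

n = 8, Σx = 209, Σy = 43, Σxy = 1222, Σx² = 6469
Sxx = Σx² − (Σx)²/n = 6469 − 5460.125 = 1008.875
Sxy = Σxy − (Σx)(Σy)/n = 1222 − 1123.375 = 98.625
b = Sxy/Sxx = 98.625/1008.875 = 0.097757
a = ȳ − b·x̄ = 5.375 − 0.097757·26.125 = 2.821088
ŷ(9) = a + b·9 = 2.821088 + 0.097757·9 = 3.700904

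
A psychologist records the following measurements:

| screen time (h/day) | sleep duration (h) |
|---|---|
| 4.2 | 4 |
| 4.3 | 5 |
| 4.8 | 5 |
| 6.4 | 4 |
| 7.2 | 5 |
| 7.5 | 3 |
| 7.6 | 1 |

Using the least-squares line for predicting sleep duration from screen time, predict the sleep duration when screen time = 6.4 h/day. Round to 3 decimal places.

3.628

n = 7, Σx = 42, Σy = 27, Σxy = 154, Σx² = 265.98
Sxx = Σx² − (Σx)²/n = 265.98 − 252 = 13.98
Sxy = Σxy − (Σx)(Σy)/n = 154 − 162 = -8
b = Sxy/Sxx = -8/13.98 = -0.572246
a = ȳ − b·x̄ = 3.857143 − (-0.572246)·6 = 7.290619
ŷ(6.4) = a + b·6.4 = 7.290619 + (-0.572246)·6.4 = 3.628244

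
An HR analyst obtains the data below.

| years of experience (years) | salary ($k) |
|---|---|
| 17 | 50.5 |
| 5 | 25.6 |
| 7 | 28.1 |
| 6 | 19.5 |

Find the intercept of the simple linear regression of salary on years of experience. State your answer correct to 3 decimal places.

n = 4, Σx = 35, Σy = 123.7, Σxy = 1300.2, Σx² = 399
Sxx = Σx² − (Σx)²/n = 399 − 306.25 = 92.75
Sxy = Σxy − (Σx)(Σy)/n = 1300.2 − 1082.375 = 217.825
b = Sxy/Sxx = 217.825/92.75 = 2.348518
a = ȳ − b·x̄ = 30.925 − 2.348518·8.75 = 10.375472

10.375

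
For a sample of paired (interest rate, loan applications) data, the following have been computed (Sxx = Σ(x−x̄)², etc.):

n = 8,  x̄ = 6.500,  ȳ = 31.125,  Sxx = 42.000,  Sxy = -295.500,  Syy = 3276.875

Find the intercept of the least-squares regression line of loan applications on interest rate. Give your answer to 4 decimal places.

b = Sxy/Sxx = -295.5/42 = -7.035714
a = ȳ − b·x̄ = 31.125 − (-7.035714)·6.5 = 76.857143

76.8571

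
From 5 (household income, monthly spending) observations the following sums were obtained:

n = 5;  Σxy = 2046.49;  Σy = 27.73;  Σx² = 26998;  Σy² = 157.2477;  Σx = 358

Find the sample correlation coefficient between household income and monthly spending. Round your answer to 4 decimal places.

Sxx = Σx² − (Σx)²/n = 26998 − 25632.8 = 1365.2
Sxy = Σxy − (Σx)(Σy)/n = 2046.49 − 1985.468 = 61.022
Syy = Σy² − (Σy)²/n = 157.2477 − 153.79058 = 3.45712
r = Sxy/√(Sxx·Syy) = 61.022/√(4719.660224) = 61.022/68.699783 = 0.888242

0.8882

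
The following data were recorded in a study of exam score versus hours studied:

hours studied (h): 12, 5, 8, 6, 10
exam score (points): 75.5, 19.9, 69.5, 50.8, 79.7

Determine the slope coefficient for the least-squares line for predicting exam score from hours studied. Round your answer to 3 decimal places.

n = 5, Σx = 41, Σy = 295.4, Σxy = 2663.3, Σx² = 369
Sxx = Σx² − (Σx)²/n = 369 − 336.2 = 32.8
Sxy = Σxy − (Σx)(Σy)/n = 2663.3 − 2422.28 = 241.02
b = Sxy/Sxx = 241.02/32.8 = 7.348171

7.348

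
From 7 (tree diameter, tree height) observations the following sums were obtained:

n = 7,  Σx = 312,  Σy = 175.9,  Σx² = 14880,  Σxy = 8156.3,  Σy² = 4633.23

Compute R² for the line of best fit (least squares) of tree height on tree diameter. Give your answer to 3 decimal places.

0.482

Sxx = Σx² − (Σx)²/n = 14880 − 13906.285714 = 973.714286
Sxy = Σxy − (Σx)(Σy)/n = 8156.3 − 7840.114286 = 316.185714
Syy = Σy² − (Σy)²/n = 4633.23 − 4420.115714 = 213.114286
R² = Sxy²/(Sxx·Syy) = (316.185714)²/(973.714286·213.114286) = 0.481771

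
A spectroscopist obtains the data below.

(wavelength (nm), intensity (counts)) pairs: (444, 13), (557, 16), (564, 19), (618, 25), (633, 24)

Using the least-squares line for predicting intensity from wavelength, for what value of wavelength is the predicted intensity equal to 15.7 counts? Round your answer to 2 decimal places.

505.21

n = 5, Σx = 2816, Σy = 97, Σxy = 56042, Σx² = 1608094
Sxx = Σx² − (Σx)²/n = 1608094 − 1585971.2 = 22122.8
Sxy = Σxy − (Σx)(Σy)/n = 56042 − 54630.4 = 1411.6
b = Sxy/Sxx = 1411.6/22122.8 = 0.063807
a = ȳ − b·x̄ = 19.4 − 0.063807·563.2 = -16.536370
Set a + b·x = 15.7: x = (15.7 − (-16.536370)) / 0.063807 = 505.213063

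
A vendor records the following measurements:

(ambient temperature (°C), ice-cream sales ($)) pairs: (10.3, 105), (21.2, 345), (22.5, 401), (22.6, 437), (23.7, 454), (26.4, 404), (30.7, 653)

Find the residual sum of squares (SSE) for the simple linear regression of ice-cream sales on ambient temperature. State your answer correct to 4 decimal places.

n = 7, Σx = 157.4, Σy = 2799, Σxy = 68766.7, Σx² = 3773.68, Σy² = 1277561
Sxx = Σx² − (Σx)²/n = 3773.68 − 3539.251429 = 234.428571
Sxy = Σxy − (Σx)(Σy)/n = 68766.7 − 62937.514286 = 5829.185714
Syy = Σy² − (Σy)²/n = 1277561 − 1119200.142857 = 158360.857143
b = Sxy/Sxx = 5829.185714/234.428571 = 24.865509
SSE = Syy − b·Sxy = 158360.857143 − 24.865509·5829.185714 = 13415.188257

13415.1883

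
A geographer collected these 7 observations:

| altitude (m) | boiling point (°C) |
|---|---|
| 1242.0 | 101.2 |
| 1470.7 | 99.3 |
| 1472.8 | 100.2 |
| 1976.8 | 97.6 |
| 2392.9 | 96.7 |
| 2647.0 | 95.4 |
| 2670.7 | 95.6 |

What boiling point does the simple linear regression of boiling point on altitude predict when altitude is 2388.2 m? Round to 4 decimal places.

n = 7, Σx = 13872.9, Σy = 686, Σxy = 1351477.3, Σx² = 29647618.47
Sxx = Σx² − (Σx)²/n = 29647618.47 − 27493907.772857 = 2153710.697143
Sxy = Σxy − (Σx)(Σy)/n = 1351477.3 − 1359544.2 = -8066.9
b = Sxy/Sxx = -8066.9/2153710.697143 = -0.003746
a = ȳ − b·x̄ = 98 − (-0.003746)·1981.842857 = 105.423155
ŷ(2388.2) = a + b·2388.2 = 105.423155 + (-0.003746)·2388.2 = 96.477956

96.4780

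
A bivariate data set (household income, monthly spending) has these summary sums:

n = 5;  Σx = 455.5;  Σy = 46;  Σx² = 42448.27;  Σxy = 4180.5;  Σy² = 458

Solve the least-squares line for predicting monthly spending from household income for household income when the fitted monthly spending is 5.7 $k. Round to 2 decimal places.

421.08

Sxx = Σx² − (Σx)²/n = 42448.27 − 41496.05 = 952.22
Sxy = Σxy − (Σx)(Σy)/n = 4180.5 − 4190.6 = -10.1
b = Sxy/Sxx = -10.1/952.22 = -0.010607
a = ȳ − b·x̄ = 9.2 − (-0.010607)·91.1 = 10.166279
Set a + b·x = 5.7: x = (5.7 − 10.166279) / (-0.010607) = 421.077228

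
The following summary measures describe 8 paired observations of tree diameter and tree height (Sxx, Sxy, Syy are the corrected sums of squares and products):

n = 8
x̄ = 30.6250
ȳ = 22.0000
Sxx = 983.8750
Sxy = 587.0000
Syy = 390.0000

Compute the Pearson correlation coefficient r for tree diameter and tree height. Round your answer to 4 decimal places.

r = Sxy/√(Sxx·Syy) = 587/√(383711.25) = 587/619.444307 = 0.947624

0.9476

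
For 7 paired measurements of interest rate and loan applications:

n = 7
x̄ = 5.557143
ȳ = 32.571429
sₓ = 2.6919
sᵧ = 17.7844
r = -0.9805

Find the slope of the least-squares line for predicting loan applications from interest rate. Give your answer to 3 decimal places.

-6.478

b = r · sᵧ/sₓ = -0.9805 · 17.7844/2.6919 = -6.477805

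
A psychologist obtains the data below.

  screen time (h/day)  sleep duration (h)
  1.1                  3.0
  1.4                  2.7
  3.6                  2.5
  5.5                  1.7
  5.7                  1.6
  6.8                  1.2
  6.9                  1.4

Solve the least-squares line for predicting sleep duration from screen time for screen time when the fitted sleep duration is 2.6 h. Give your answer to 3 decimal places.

n = 7, Σx = 31, Σy = 14.1, Σxy = 52.37, Σx² = 172.72
Sxx = Σx² − (Σx)²/n = 172.72 − 137.285714 = 35.434286
Sxy = Σxy − (Σx)(Σy)/n = 52.37 − 62.442857 = -10.072857
b = Sxy/Sxx = -10.072857/35.434286 = -0.284269
a = ȳ − b·x̄ = 2.014286 − (-0.284269)·4.428571 = 3.273190
Set a + b·x = 2.6: x = (2.6 − 3.273190) / (-0.284269) = 2.368146

2.368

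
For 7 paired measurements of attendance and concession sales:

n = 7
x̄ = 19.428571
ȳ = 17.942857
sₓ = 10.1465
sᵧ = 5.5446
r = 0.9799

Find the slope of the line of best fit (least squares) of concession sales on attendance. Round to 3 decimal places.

b = r · sᵧ/sₓ = 0.9799 · 5.5446/10.1465 = 0.535471

0.535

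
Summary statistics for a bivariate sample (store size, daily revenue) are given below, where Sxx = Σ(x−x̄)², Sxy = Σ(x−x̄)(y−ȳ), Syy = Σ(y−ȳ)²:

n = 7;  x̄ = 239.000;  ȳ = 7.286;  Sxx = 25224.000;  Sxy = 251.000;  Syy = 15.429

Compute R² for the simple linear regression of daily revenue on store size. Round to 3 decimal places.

R² = Sxy²/(Sxx·Syy) = (251)²/(25224·15.429) = 0.161881

0.162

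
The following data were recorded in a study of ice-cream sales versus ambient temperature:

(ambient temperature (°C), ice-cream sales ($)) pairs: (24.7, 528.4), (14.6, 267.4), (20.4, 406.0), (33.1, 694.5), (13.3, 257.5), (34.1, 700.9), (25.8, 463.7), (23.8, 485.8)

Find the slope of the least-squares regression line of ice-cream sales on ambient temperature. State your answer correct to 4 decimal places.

n = 8, Σx = 189.8, Σy = 3804.2, Σxy = 99076.81, Σx² = 4906.8
Sxx = Σx² − (Σx)²/n = 4906.8 − 4503.005 = 403.795
Sxy = Σxy − (Σx)(Σy)/n = 99076.81 − 90254.645 = 8822.165
b = Sxy/Sxx = 8822.165/403.795 = 21.848128

21.8481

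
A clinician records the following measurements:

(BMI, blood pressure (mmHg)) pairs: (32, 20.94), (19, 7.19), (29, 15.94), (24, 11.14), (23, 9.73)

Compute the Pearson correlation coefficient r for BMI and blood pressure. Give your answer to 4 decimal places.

0.9862

n = 5, Σx = 127, Σy = 64.94, Σxy = 1760.1, Σx² = 3331, Σy² = 963.0358
Sxx = Σx² − (Σx)²/n = 3331 − 3225.8 = 105.2
Sxy = Σxy − (Σx)(Σy)/n = 1760.1 − 1649.476 = 110.624
Syy = Σy² − (Σy)²/n = 963.0358 − 843.44072 = 119.59508
r = Sxy/√(Sxx·Syy) = 110.624/√(12581.402416) = 110.624/112.166851 = 0.986245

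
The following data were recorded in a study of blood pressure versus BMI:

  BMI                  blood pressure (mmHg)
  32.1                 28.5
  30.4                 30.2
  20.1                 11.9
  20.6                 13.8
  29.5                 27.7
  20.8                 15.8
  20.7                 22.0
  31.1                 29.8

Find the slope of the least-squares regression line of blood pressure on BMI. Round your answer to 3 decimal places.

n = 8, Σx = 205.3, Σy = 179.7, Σxy = 4884.37, Σx² = 5481.53
Sxx = Σx² − (Σx)²/n = 5481.53 − 5268.51125 = 213.01875
Sxy = Σxy − (Σx)(Σy)/n = 4884.37 − 4611.55125 = 272.81875
b = Sxy/Sxx = 272.81875/213.01875 = 1.280726

1.281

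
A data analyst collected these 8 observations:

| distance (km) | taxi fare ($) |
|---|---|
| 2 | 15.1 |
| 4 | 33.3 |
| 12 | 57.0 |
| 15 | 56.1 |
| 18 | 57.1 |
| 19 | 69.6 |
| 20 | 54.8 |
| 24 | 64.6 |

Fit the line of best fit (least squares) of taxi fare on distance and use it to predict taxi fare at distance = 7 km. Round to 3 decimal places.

36.004

n = 8, Σx = 114, Σy = 407.6, Σxy = 6685.5, Σx² = 2050
Sxx = Σx² − (Σx)²/n = 2050 − 1624.5 = 425.5
Sxy = Σxy − (Σx)(Σy)/n = 6685.5 − 5808.3 = 877.2
b = Sxy/Sxx = 877.2/425.5 = 2.061575
a = ȳ − b·x̄ = 50.95 − 2.061575·14.25 = 21.572562
ŷ(7) = a + b·7 = 21.572562 + 2.061575·7 = 36.003584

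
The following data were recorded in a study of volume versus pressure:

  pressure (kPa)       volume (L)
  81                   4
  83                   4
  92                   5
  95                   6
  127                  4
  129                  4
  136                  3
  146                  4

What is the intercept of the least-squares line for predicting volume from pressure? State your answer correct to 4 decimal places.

6.0411

n = 8, Σx = 889, Σy = 34, Σxy = 3702, Σx² = 103521
Sxx = Σx² − (Σx)²/n = 103521 − 98790.125 = 4730.875
Sxy = Σxy − (Σx)(Σy)/n = 3702 − 3778.25 = -76.25
b = Sxy/Sxx = -76.25/4730.875 = -0.016118
a = ȳ − b·x̄ = 4.25 − (-0.016118)·111.125 = 6.041060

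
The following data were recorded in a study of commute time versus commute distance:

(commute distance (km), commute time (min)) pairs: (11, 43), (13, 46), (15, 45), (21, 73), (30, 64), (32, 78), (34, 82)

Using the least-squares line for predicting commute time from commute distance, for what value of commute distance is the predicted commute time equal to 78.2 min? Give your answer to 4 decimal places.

32.8825

n = 7, Σx = 156, Σy = 431, Σxy = 10483, Σx² = 4036
Sxx = Σx² − (Σx)²/n = 4036 − 3476.571429 = 559.428571
Sxy = Σxy − (Σx)(Σy)/n = 10483 − 9605.142857 = 877.857143
b = Sxy/Sxx = 877.857143/559.428571 = 1.569203
a = ȳ − b·x̄ = 61.571429 − 1.569203·22.285714 = 26.600613
Set a + b·x = 78.2: x = (78.2 − 26.600613) / 1.569203 = 32.882539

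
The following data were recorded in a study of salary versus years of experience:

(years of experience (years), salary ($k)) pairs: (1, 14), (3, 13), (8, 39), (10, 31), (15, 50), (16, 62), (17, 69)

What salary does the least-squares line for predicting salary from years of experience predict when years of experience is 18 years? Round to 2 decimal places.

n = 7, Σx = 70, Σy = 278, Σxy = 3590, Σx² = 944
Sxx = Σx² − (Σx)²/n = 944 − 700 = 244
Sxy = Σxy − (Σx)(Σy)/n = 3590 − 2780 = 810
b = Sxy/Sxx = 810/244 = 3.319672
a = ȳ − b·x̄ = 39.714286 − 3.319672·10 = 6.517564
ŷ(18) = a + b·18 = 6.517564 + 3.319672·18 = 66.271663

66.27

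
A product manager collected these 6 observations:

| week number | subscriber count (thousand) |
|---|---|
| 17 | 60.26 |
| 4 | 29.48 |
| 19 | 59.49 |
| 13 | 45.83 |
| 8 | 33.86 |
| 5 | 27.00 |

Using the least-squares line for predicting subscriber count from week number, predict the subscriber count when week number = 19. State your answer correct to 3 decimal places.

n = 6, Σx = 66, Σy = 255.92, Σxy = 3274.32, Σx² = 924
Sxx = Σx² − (Σx)²/n = 924 − 726 = 198
Sxy = Σxy − (Σx)(Σy)/n = 3274.32 − 2815.12 = 459.2
b = Sxy/Sxx = 459.2/198 = 2.319192
a = ȳ − b·x̄ = 42.653333 − 2.319192·11 = 17.142222
ŷ(19) = a + b·19 = 17.142222 + 2.319192·19 = 61.206869

61.207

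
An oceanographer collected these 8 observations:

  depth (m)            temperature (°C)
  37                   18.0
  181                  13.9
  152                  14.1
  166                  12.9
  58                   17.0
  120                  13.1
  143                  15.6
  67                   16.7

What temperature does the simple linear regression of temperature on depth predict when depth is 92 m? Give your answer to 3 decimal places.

15.882

n = 8, Σx = 924, Σy = 121.3, Σxy = 13374.2, Σx² = 127492
Sxx = Σx² − (Σx)²/n = 127492 − 106722 = 20770
Sxy = Σxy − (Σx)(Σy)/n = 13374.2 − 14010.15 = -635.95
b = Sxy/Sxx = -635.95/20770 = -0.030619
a = ȳ − b·x̄ = 15.1625 − (-0.030619)·115.5 = 18.698958
ŷ(92) = a + b·92 = 18.698958 + (-0.030619)·92 = 15.882039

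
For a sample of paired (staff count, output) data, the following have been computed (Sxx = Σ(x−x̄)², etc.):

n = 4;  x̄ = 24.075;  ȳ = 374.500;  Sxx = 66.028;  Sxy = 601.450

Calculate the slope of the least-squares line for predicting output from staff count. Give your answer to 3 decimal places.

b = Sxy/Sxx = 601.45/66.028 = 9.109014

9.109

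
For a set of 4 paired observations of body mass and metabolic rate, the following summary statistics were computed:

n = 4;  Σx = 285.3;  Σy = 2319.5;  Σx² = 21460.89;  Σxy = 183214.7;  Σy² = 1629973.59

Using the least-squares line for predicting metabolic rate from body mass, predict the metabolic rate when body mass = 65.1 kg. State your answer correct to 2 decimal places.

Sxx = Σx² − (Σx)²/n = 21460.89 − 20349.0225 = 1111.8675
Sxy = Σxy − (Σx)(Σy)/n = 183214.7 − 165438.3375 = 17776.3625
b = Sxy/Sxx = 17776.3625/1111.8675 = 15.987843
a = ȳ − b·x̄ = 579.875 − 15.987843·71.325 = -560.457868
ŷ(65.1) = a + b·65.1 = -560.457868 + 15.987843·65.1 = 480.350680

480.35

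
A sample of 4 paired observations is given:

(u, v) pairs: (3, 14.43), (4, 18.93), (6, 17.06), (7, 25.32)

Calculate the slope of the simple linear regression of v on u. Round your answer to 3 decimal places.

n = 4, Σx = 20, Σy = 75.74, Σxy = 398.61, Σx² = 110
Sxx = Σx² − (Σx)²/n = 110 − 100 = 10
Sxy = Σxy − (Σx)(Σy)/n = 398.61 − 378.7 = 19.91
b = Sxy/Sxx = 19.91/10 = 1.991

1.991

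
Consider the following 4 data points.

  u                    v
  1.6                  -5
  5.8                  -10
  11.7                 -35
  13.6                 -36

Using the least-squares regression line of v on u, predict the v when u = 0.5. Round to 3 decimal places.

0.668

n = 4, Σx = 32.7, Σy = -86, Σxy = -965.1, Σx² = 358.05
Sxx = Σx² − (Σx)²/n = 358.05 − 267.3225 = 90.7275
Sxy = Σxy − (Σx)(Σy)/n = -965.1 − (-703.05) = -262.05
b = Sxy/Sxx = -262.05/90.7275 = -2.888319
a = ȳ − b·x̄ = -21.5 − (-2.888319)·8.175 = 2.112011
ŷ(0.5) = a + b·0.5 = 2.112011 + (-2.888319)·0.5 = 0.667852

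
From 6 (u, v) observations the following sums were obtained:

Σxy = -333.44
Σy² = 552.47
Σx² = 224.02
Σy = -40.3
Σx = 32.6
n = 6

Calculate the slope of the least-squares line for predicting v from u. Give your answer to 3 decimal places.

-2.441

Sxx = Σx² − (Σx)²/n = 224.02 − 177.126667 = 46.893333
Sxy = Σxy − (Σx)(Σy)/n = -333.44 − (-218.963333) = -114.476667
b = Sxy/Sxx = -114.476667/46.893333 = -2.441214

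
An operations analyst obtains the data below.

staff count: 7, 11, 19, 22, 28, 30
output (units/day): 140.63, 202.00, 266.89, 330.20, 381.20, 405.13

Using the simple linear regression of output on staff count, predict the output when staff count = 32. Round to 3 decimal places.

428.730

n = 6, Σx = 117, Σy = 1726.05, Σxy = 38369.22, Σx² = 2699
Sxx = Σx² − (Σx)²/n = 2699 − 2281.5 = 417.5
Sxy = Σxy − (Σx)(Σy)/n = 38369.22 − 33657.975 = 4711.245
b = Sxy/Sxx = 4711.245/417.5 = 11.284419
a = ȳ − b·x̄ = 287.675 − 11.284419·19.5 = 67.628826
ŷ(32) = a + b·32 = 67.628826 + 11.284419·32 = 428.730240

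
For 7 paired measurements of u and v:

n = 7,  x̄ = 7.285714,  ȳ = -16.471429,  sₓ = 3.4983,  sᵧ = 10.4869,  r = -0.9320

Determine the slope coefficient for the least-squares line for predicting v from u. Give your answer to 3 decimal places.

b = r · sᵧ/sₓ = -0.932 · 10.4869/3.4983 = -2.793869

-2.794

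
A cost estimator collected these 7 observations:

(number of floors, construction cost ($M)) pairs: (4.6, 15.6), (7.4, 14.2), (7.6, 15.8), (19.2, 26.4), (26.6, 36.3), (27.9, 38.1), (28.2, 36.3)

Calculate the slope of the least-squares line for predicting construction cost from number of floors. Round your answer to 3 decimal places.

n = 7, Σx = 121.5, Σy = 182.7, Σxy = 3856.03, Σx² = 2783.53
Sxx = Σx² − (Σx)²/n = 2783.53 − 2108.892857 = 674.637143
Sxy = Σxy − (Σx)(Σy)/n = 3856.03 − 3171.15 = 684.88
b = Sxy/Sxx = 684.88/674.637143 = 1.015183

1.015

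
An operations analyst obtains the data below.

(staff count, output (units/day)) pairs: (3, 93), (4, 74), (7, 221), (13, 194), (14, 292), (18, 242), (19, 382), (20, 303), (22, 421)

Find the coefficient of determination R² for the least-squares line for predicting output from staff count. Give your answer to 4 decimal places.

0.8072

n = 9, Σx = 120, Σy = 2222, Σxy = 35668, Σx² = 2008, Σy² = 659404
Sxx = Σx² − (Σx)²/n = 2008 − 1600 = 408
Sxy = Σxy − (Σx)(Σy)/n = 35668 − 29626.666667 = 6041.333333
Syy = Σy² − (Σy)²/n = 659404 − 548587.111111 = 110816.888889
R² = Sxy²/(Sxx·Syy) = (6041.333333)²/(408·110816.888889) = 0.807234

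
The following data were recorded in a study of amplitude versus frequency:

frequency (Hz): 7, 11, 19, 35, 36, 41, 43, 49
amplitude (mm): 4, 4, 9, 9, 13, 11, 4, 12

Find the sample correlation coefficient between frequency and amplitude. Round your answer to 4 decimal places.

n = 8, Σx = 241, Σy = 66, Σxy = 2237, Σx² = 8983, Σy² = 644
Sxx = Σx² − (Σx)²/n = 8983 − 7260.125 = 1722.875
Sxy = Σxy − (Σx)(Σy)/n = 2237 − 1988.25 = 248.75
Syy = Σy² − (Σy)²/n = 644 − 544.5 = 99.5
r = Sxy/√(Sxx·Syy) = 248.75/√(171426.0625) = 248.75/414.036306 = 0.600793

0.6008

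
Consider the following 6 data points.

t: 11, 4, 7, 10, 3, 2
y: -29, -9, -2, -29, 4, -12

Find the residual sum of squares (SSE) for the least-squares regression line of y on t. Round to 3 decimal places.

n = 6, Σx = 37, Σy = -77, Σxy = -671, Σx² = 299, Σy² = 1927
Sxx = Σx² − (Σx)²/n = 299 − 228.166667 = 70.833333
Sxy = Σxy − (Σx)(Σy)/n = -671 − (-474.833333) = -196.166667
Syy = Σy² − (Σy)²/n = 1927 − 988.166667 = 938.833333
b = Sxy/Sxx = -196.166667/70.833333 = -2.769412
SSE = Syy − b·Sxy = 938.833333 − (-2.769412)·(-196.166667) = 395.567059

395.567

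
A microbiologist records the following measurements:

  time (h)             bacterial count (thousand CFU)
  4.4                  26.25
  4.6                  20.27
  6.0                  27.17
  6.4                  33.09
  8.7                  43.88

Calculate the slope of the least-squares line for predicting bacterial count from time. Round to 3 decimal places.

n = 5, Σx = 30.1, Σy = 150.66, Σxy = 965.294, Σx² = 193.17
Sxx = Σx² − (Σx)²/n = 193.17 − 181.202 = 11.968
Sxy = Σxy − (Σx)(Σy)/n = 965.294 − 906.9732 = 58.3208
b = Sxy/Sxx = 58.3208/11.968 = 4.873061

4.873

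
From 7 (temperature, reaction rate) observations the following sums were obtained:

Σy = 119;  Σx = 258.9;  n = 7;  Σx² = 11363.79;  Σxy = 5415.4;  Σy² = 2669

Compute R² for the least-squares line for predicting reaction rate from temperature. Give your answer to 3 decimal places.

0.890

Sxx = Σx² − (Σx)²/n = 11363.79 − 9575.601429 = 1788.188571
Sxy = Σxy − (Σx)(Σy)/n = 5415.4 − 4401.3 = 1014.1
Syy = Σy² − (Σy)²/n = 2669 − 2023 = 646
R² = Sxy²/(Sxx·Syy) = (1014.1)²/(1788.188571·646) = 0.890258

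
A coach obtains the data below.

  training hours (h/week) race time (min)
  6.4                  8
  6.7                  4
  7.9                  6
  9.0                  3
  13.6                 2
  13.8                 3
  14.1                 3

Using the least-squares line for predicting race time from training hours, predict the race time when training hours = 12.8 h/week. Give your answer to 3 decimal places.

2.979

n = 7, Σx = 71.5, Σy = 29, Σxy = 263.3, Σx² = 803.47
Sxx = Σx² − (Σx)²/n = 803.47 − 730.321429 = 73.148571
Sxy = Σxy − (Σx)(Σy)/n = 263.3 − 296.214286 = -32.914286
b = Sxy/Sxx = -32.914286/73.148571 = -0.449965
a = ȳ − b·x̄ = 4.142857 − (-0.449965)·10.214286 = 8.738927
ŷ(12.8) = a + b·12.8 = 8.738927 + (-0.449965)·12.8 = 2.979377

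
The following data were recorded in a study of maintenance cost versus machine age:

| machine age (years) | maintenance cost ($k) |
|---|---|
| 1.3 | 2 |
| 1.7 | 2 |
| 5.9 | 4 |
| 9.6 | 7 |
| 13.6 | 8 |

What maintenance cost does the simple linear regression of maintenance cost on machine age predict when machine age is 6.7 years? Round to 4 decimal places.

4.7469

n = 5, Σx = 32.1, Σy = 23, Σxy = 205.6, Σx² = 316.51
Sxx = Σx² − (Σx)²/n = 316.51 − 206.082 = 110.428
Sxy = Σxy − (Σx)(Σy)/n = 205.6 − 147.66 = 57.94
b = Sxy/Sxx = 57.94/110.428 = 0.524686
a = ȳ − b·x̄ = 4.6 − 0.524686·6.42 = 1.231517
ŷ(6.7) = a + b·6.7 = 1.231517 + 0.524686·6.7 = 4.746912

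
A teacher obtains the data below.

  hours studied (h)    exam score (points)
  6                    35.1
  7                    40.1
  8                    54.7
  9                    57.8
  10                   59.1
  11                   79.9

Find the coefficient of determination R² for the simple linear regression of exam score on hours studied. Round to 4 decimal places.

n = 6, Σx = 51, Σy = 326.7, Σxy = 2919, Σx² = 451, Σy² = 19049.77
Sxx = Σx² − (Σx)²/n = 451 − 433.5 = 17.5
Sxy = Σxy − (Σx)(Σy)/n = 2919 − 2776.95 = 142.05
Syy = Σy² − (Σy)²/n = 19049.77 − 17788.815 = 1260.955
R² = Sxy²/(Sxx·Syy) = (142.05)²/(17.5·1260.955) = 0.914418

0.9144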